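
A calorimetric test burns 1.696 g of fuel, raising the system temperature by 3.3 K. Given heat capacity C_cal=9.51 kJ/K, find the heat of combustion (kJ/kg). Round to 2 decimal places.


Hc = C_cal * delta_T / m_fuel
Q_released = 9.51 * 3.3 = 31.3830 kJ
m_fuel = 1.696 g = 1.696/1000 kg = 0.001696 kg
Hc = 31.3830 / 0.001696 = 18504.13 kJ/kg


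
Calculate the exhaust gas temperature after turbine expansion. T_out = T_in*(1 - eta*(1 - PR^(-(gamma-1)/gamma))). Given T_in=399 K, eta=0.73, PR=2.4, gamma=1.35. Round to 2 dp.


T_out = T_in * (1 - eta * (1 - PR^(-(gamma-1)/gamma)))
Exponent = -(1.35-1)/1.35 = -0.25925926
PR^exp = 2.4^(-0.25925926) = 0.79694200
Factor = 1 - 0.73*(1 - 0.79694200) = 0.85176766
T_out = 399 * 0.85176766 = 339.86 K


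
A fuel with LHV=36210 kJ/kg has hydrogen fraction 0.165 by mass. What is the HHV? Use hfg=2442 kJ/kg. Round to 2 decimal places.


HHV = LHV + hfg * 9 * H
Water addition = 2442 * 9 * 0.165 = 3626.370 kJ/kg
HHV = 36210 + 3626.370 = 39836.37 kJ/kg


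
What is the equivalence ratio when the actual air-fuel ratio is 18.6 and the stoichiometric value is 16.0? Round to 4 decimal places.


phi = AFR_stoich / AFR_actual
phi = 16.0 / 18.6 = 0.8602


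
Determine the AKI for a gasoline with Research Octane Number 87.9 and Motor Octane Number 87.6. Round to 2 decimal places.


AKI = (RON + MON) / 2
AKI = (87.9 + 87.6) / 2
AKI = 175.5 / 2 = 87.75


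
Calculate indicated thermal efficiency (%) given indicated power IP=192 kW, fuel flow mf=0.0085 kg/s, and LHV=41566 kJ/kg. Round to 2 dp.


eta_ith = (IP / (mf * LHV)) * 100
Denominator = 0.0085 * 41566 = 353.3110 kW
eta_ith = (192 / 353.3110) * 100 = 54.34%


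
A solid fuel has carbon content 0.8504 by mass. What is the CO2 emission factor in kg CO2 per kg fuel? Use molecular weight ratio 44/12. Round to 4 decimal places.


EF = C_frac * (M_CO2 / M_C)
EF = 0.8504 * (44/12)
EF = 0.8504 * 3.666667 = 3.1181 kg_CO2/kg_fuel


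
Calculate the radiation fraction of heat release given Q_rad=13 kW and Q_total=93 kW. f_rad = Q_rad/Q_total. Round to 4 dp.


f_rad = Q_rad / Q_total
f_rad = 13 / 93 = 0.1398


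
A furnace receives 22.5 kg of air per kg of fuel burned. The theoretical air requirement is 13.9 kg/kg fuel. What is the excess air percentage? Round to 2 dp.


Excess air = actual - stoichiometric = 22.5 - 13.9 = 8.60 kg/kg fuel
Excess air % = (excess / stoich) * 100 = (8.60 / 13.9) * 100 = 61.87%


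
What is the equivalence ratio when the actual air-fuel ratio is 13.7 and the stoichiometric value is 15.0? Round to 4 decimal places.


phi = AFR_stoich / AFR_actual
phi = 15.0 / 13.7 = 1.0949


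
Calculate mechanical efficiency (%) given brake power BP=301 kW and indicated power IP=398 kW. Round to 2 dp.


eta_mech = (BP / IP) * 100
Ratio = 301 / 398 = 0.7563
eta_mech = 0.7563 * 100 = 75.63%


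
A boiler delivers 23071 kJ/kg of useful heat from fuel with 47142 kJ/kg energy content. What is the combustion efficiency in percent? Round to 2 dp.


Efficiency = (Q_useful / Q_fuel) * 100
Efficiency = (23071 / 47142) * 100
Efficiency = 0.4894 * 100 = 48.94%


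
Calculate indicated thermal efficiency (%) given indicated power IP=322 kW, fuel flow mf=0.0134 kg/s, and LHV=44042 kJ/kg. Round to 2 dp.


eta_ith = (IP / (mf * LHV)) * 100
Denominator = 0.0134 * 44042 = 590.1628 kW
eta_ith = (322 / 590.1628) * 100 = 54.56%


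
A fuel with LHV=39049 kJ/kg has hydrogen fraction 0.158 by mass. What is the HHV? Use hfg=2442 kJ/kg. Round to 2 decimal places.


HHV = LHV + hfg * 9 * H
Water addition = 2442 * 9 * 0.158 = 3472.524 kJ/kg
HHV = 39049 + 3472.524 = 42521.52 kJ/kg


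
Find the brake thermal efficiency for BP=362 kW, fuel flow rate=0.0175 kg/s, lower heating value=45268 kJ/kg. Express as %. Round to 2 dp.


eta_BTE = (BP / (mf * LHV)) * 100
Denominator = 0.0175 * 45268 = 792.1900 kW
eta_BTE = (362 / 792.1900) * 100 = 45.70%


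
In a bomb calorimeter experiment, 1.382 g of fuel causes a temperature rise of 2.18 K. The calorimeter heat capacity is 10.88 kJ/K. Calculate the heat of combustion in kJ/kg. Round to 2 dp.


Hc = C_cal * delta_T / m_fuel
Q_released = 10.88 * 2.18 = 23.7184 kJ
m_fuel = 1.382 g = 1.382/1000 kg = 0.001382 kg
Hc = 23.7184 / 0.001382 = 17162.37 kJ/kg


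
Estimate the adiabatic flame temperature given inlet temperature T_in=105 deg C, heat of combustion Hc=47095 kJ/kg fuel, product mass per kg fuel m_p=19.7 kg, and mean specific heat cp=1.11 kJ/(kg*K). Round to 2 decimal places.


T_ad = T_in + Hc / (m_p * cp)
Denominator = 19.7 * 1.11 = 21.8670
Temperature rise = 47095 / 21.8670 = 2153.70 K
T_ad = 105 + 2153.70 = 2258.70 deg C


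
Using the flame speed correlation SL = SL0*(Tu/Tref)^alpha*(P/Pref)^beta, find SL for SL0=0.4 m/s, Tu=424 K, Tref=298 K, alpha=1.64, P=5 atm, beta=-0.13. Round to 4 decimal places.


SL = SL0 * (Tu/Tref)^alpha * (P/Pref)^beta
T ratio = 424/298 = 1.42281879
(T ratio)^alpha = 1.42281879^1.64 = 1.783057
(P/Pref)^beta = 5^(-0.13) = 0.811211
SL = 0.4 * 1.783057 * 0.811211 = 0.5786 m/s


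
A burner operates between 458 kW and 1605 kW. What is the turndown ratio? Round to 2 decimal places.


TDR = Q_max / Q_min
TDR = 1605 / 458 = 3.50


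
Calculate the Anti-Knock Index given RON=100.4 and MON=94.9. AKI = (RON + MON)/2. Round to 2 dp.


AKI = (RON + MON) / 2
AKI = (100.4 + 94.9) / 2
AKI = 195.3 / 2 = 97.65


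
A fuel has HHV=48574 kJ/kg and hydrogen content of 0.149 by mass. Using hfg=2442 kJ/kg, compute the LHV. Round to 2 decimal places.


LHV = HHV - hfg * 9 * H
Water correction = 2442 * 9 * 0.149 = 3274.722 kJ/kg
LHV = 48574 - 3274.722 = 45299.28 kJ/kg


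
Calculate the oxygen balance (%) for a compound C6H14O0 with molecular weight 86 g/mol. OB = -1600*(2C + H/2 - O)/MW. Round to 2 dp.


OB = -1600 * (2C + H/2 - O) / MW
Inner = 2*6 + 14/2 - 0 = 19.00
OB = -1600 * 19.00 / 86 = -353.49%


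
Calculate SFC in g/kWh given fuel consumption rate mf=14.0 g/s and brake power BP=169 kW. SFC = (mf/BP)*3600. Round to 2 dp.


SFC = (mf / BP) * 3600
Rate = 14.0 / 169 = 0.082840 g/(s*kW)
SFC = 0.082840 * 3600 = 298.22 g/kWh


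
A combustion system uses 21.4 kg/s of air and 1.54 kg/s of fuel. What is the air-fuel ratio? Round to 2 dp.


AFR = m_air / m_fuel
AFR = 21.4 / 1.54 = 13.90


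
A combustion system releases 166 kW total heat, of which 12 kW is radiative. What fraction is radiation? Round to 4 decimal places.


f_rad = Q_rad / Q_total
f_rad = 12 / 166 = 0.0723


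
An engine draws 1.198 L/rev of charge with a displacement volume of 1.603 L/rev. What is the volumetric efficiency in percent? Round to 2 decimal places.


eta_v = (V_actual / V_disp) * 100
Ratio = 1.198 / 1.603 = 0.7473
eta_v = 0.7473 * 100 = 74.73%


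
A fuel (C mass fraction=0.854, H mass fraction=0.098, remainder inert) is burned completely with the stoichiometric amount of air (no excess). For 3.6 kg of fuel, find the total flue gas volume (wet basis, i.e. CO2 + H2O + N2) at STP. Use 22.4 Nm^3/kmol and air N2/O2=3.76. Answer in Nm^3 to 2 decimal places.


Per kg fuel: CO2 = (C/12 kmol)*22.4 = (0.854/12)*22.4 = 1.59413 Nm^3
Per kg fuel: H2O = (H/2 kmol)*22.4 = (0.098/2)*22.4 = 1.09760 Nm^3
O2 needed per kg fuel = C/12 + H/4 = 0.854/12 + 0.098/4 = 0.09566667 kmol
Per kg fuel: N2 = O2*3.76*22.4 = 0.09566667*3.76*22.4 = 8.05743 Nm^3
Total per kg = 1.59413 + 1.09760 + 8.05743 = 10.74916 Nm^3
Total = 10.74916 * 3.6 = 38.70 Nm^3


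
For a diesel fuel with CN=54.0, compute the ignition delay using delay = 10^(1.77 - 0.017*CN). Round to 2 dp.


delay = 10^(1.77 - 0.017*CN)
Exponent = 1.77 - 0.017*54.0 = 0.8520
delay = 10^0.8520 = 7.11 ms


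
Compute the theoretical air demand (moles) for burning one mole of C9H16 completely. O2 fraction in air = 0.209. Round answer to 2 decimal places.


Balanced combustion: C9H16 + 13 O2 -> 9 CO2 + 8 H2O
O2 needed = C + H/4 = 9 + 16/4 = 13.00 moles
Air moles = O2 / 0.209 = 13.00 / 0.209 = 62.20 moles air


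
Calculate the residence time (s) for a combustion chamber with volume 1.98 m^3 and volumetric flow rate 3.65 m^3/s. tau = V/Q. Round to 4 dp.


tau = V / Q_flow
tau = 1.98 / 3.65 = 0.5425 s


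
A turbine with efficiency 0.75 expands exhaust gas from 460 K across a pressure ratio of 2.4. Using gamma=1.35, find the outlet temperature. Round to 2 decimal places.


T_out = T_in * (1 - eta * (1 - PR^(-(gamma-1)/gamma)))
Exponent = -(1.35-1)/1.35 = -0.25925926
PR^exp = 2.4^(-0.25925926) = 0.79694200
Factor = 1 - 0.75*(1 - 0.79694200) = 0.84770650
T_out = 460 * 0.84770650 = 389.94 K


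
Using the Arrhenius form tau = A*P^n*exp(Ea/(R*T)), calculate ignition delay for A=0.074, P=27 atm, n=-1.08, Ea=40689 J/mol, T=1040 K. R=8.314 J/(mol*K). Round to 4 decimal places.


tau = A * P^n * exp(Ea/(R*T))
P^n = 27^(-1.08) = 0.02845294
Ea/(R*T) = 40689/(8.314*1040) = 4.705802
exp(Ea/(R*T)) = 110.586949
tau = 0.074 * 0.02845294 * 110.586949 = 0.2328 ms


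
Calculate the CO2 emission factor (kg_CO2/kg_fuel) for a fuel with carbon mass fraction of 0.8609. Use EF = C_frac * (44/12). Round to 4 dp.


EF = C_frac * (M_CO2 / M_C)
EF = 0.8609 * (44/12)
EF = 0.8609 * 3.666667 = 3.1566 kg_CO2/kg_fuel


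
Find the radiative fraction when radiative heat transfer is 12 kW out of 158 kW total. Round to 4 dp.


f_rad = Q_rad / Q_total
f_rad = 12 / 158 = 0.0759


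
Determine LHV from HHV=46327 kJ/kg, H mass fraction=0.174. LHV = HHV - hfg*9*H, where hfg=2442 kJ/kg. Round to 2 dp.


LHV = HHV - hfg * 9 * H
Water correction = 2442 * 9 * 0.174 = 3824.172 kJ/kg
LHV = 46327 - 3824.172 = 42502.83 kJ/kg


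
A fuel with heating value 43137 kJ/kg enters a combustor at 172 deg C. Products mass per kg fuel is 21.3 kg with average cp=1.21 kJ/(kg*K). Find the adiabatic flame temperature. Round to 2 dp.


T_ad = T_in + Hc / (m_p * cp)
Denominator = 21.3 * 1.21 = 25.7730
Temperature rise = 43137 / 25.7730 = 1673.73 K
T_ad = 172 + 1673.73 = 1845.73 deg C


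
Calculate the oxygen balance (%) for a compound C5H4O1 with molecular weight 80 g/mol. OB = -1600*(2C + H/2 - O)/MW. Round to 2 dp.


OB = -1600 * (2C + H/2 - O) / MW
Inner = 2*5 + 4/2 - 1 = 11.00
OB = -1600 * 11.00 / 80 = -220.00%


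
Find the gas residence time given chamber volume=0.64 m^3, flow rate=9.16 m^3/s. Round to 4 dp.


tau = V / Q_flow
tau = 0.64 / 9.16 = 0.0699 s


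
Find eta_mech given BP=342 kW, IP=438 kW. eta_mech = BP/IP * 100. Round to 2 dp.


eta_mech = (BP / IP) * 100
Ratio = 342 / 438 = 0.7808
eta_mech = 0.7808 * 100 = 78.08%


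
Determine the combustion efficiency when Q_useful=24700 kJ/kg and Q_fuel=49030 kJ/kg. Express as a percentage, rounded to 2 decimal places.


Efficiency = (Q_useful / Q_fuel) * 100
Efficiency = (24700 / 49030) * 100
Efficiency = 0.5038 * 100 = 50.38%


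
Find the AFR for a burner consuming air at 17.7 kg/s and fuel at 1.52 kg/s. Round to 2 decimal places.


AFR = m_air / m_fuel
AFR = 17.7 / 1.52 = 11.64


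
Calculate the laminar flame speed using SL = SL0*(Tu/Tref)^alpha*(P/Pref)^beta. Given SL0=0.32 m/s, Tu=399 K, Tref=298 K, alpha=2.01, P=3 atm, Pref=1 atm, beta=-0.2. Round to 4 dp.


SL = SL0 * (Tu/Tref)^alpha * (P/Pref)^beta
T ratio = 399/298 = 1.33892617
(T ratio)^alpha = 1.33892617^2.01 = 1.797963
(P/Pref)^beta = 3^(-0.2) = 0.802742
SL = 0.32 * 1.797963 * 0.802742 = 0.4619 m/s


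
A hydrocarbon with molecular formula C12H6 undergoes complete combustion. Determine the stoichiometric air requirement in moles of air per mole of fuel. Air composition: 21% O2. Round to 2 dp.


Balanced combustion: C12H6 + 13.5 O2 -> 12 CO2 + 3 H2O
O2 needed = C + H/4 = 12 + 6/4 = 13.50 moles
Air moles = O2 / 0.21 = 13.50 / 0.21 = 64.29 moles air


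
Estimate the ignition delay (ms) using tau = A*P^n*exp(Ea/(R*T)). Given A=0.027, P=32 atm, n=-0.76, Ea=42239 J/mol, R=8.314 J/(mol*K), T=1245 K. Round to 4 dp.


tau = A * P^n * exp(Ea/(R*T))
P^n = 32^(-0.76) = 0.07179365
Ea/(R*T) = 42239/(8.314*1245) = 4.080696
exp(Ea/(R*T)) = 59.186657
tau = 0.027 * 0.07179365 * 59.186657 = 0.1147 ms


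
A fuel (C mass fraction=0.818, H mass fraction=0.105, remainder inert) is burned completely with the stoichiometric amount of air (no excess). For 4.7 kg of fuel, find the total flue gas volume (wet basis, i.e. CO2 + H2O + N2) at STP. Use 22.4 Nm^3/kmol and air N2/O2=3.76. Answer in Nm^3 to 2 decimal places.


Per kg fuel: CO2 = (C/12 kmol)*22.4 = (0.818/12)*22.4 = 1.52693 Nm^3
Per kg fuel: H2O = (H/2 kmol)*22.4 = (0.105/2)*22.4 = 1.17600 Nm^3
O2 needed per kg fuel = C/12 + H/4 = 0.818/12 + 0.105/4 = 0.09441667 kmol
Per kg fuel: N2 = O2*3.76*22.4 = 0.09441667*3.76*22.4 = 7.95215 Nm^3
Total per kg = 1.52693 + 1.17600 + 7.95215 = 10.65508 Nm^3
Total = 10.65508 * 4.7 = 50.08 Nm^3


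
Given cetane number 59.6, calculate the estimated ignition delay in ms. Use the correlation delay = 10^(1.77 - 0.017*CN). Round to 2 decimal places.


delay = 10^(1.77 - 0.017*CN)
Exponent = 1.77 - 0.017*59.6 = 0.7568
delay = 10^0.7568 = 5.71 ms


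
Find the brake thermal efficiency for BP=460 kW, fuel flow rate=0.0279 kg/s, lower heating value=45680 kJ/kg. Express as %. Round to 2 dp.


eta_BTE = (BP / (mf * LHV)) * 100
Denominator = 0.0279 * 45680 = 1274.4720 kW
eta_BTE = (460 / 1274.4720) * 100 = 36.09%


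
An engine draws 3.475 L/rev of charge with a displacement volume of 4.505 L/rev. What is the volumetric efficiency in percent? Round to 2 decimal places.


eta_v = (V_actual / V_disp) * 100
Ratio = 3.475 / 4.505 = 0.7714
eta_v = 0.7714 * 100 = 77.14%


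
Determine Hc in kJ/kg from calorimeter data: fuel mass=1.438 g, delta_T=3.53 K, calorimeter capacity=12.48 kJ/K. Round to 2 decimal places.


Hc = C_cal * delta_T / m_fuel
Q_released = 12.48 * 3.53 = 44.0544 kJ
m_fuel = 1.438 g = 1.438/1000 kg = 0.001438 kg
Hc = 44.0544 / 0.001438 = 30635.88 kJ/kg


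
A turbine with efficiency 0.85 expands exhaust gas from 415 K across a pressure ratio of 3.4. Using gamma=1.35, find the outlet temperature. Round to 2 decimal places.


T_out = T_in * (1 - eta * (1 - PR^(-(gamma-1)/gamma)))
Exponent = -(1.35-1)/1.35 = -0.25925926
PR^exp = 3.4^(-0.25925926) = 0.72813041
Factor = 1 - 0.85*(1 - 0.72813041) = 0.76891085
T_out = 415 * 0.76891085 = 319.10 K


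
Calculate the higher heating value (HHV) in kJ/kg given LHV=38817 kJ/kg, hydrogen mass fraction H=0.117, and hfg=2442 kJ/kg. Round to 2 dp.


HHV = LHV + hfg * 9 * H
Water addition = 2442 * 9 * 0.117 = 2571.426 kJ/kg
HHV = 38817 + 2571.426 = 41388.43 kJ/kg


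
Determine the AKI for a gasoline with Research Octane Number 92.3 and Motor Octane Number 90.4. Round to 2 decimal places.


AKI = (RON + MON) / 2
AKI = (92.3 + 90.4) / 2
AKI = 182.7 / 2 = 91.35


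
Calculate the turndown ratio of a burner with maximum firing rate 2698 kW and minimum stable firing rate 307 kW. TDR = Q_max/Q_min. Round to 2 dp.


TDR = Q_max / Q_min
TDR = 2698 / 307 = 8.79


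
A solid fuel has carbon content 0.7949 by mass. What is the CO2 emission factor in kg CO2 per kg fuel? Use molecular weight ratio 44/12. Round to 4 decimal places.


EF = C_frac * (M_CO2 / M_C)
EF = 0.7949 * (44/12)
EF = 0.7949 * 3.666667 = 2.9146 kg_CO2/kg_fuel


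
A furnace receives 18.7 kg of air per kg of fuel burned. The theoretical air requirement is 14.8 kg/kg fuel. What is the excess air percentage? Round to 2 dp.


Excess air = actual - stoichiometric = 18.7 - 14.8 = 3.90 kg/kg fuel
Excess air % = (excess / stoich) * 100 = (3.90 / 14.8) * 100 = 26.35%


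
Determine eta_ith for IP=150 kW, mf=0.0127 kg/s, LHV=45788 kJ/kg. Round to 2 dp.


eta_ith = (IP / (mf * LHV)) * 100
Denominator = 0.0127 * 45788 = 581.5076 kW
eta_ith = (150 / 581.5076) * 100 = 25.80%


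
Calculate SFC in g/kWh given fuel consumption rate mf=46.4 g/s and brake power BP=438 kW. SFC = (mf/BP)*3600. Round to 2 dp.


SFC = (mf / BP) * 3600
Rate = 46.4 / 438 = 0.105936 g/(s*kW)
SFC = 0.105936 * 3600 = 381.37 g/kWh


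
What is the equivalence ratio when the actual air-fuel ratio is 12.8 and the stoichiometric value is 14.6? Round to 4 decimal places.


phi = AFR_stoich / AFR_actual
phi = 14.6 / 12.8 = 1.1406


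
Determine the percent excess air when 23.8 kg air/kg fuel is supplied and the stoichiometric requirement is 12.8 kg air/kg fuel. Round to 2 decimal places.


Excess air = actual - stoichiometric = 23.8 - 12.8 = 11.00 kg/kg fuel
Excess air % = (excess / stoich) * 100 = (11.00 / 12.8) * 100 = 85.94%


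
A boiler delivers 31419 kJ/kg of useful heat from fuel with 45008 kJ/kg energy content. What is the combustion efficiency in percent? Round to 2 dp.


Efficiency = (Q_useful / Q_fuel) * 100
Efficiency = (31419 / 45008) * 100
Efficiency = 0.6981 * 100 = 69.81%


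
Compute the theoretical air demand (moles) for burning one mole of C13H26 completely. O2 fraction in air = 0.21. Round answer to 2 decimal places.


Balanced combustion: C13H26 + 19.5 O2 -> 13 CO2 + 13 H2O
O2 needed = C + H/4 = 13 + 26/4 = 19.50 moles
Air moles = O2 / 0.21 = 19.50 / 0.21 = 92.86 moles air


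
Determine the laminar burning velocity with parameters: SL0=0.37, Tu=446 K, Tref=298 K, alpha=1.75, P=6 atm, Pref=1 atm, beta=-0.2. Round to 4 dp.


SL = SL0 * (Tu/Tref)^alpha * (P/Pref)^beta
T ratio = 446/298 = 1.49664430
(T ratio)^alpha = 1.49664430^1.75 = 2.025152
(P/Pref)^beta = 6^(-0.2) = 0.698827
SL = 0.37 * 2.025152 * 0.698827 = 0.5236 m/s


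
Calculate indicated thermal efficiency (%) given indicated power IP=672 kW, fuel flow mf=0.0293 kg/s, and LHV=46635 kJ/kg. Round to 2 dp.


eta_ith = (IP / (mf * LHV)) * 100
Denominator = 0.0293 * 46635 = 1366.4055 kW
eta_ith = (672 / 1366.4055) * 100 = 49.18%


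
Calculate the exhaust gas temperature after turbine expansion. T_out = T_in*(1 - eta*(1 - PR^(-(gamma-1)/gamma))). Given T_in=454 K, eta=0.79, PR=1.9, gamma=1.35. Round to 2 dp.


T_out = T_in * (1 - eta * (1 - PR^(-(gamma-1)/gamma)))
Exponent = -(1.35-1)/1.35 = -0.25925926
PR^exp = 1.9^(-0.25925926) = 0.84670193
Factor = 1 - 0.79*(1 - 0.84670193) = 0.87889452
T_out = 454 * 0.87889452 = 399.02 K


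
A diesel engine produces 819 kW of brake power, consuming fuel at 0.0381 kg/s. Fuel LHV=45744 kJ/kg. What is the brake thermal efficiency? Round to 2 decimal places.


eta_BTE = (BP / (mf * LHV)) * 100
Denominator = 0.0381 * 45744 = 1742.8464 kW
eta_BTE = (819 / 1742.8464) * 100 = 46.99%


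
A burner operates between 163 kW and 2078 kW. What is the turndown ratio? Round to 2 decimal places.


TDR = Q_max / Q_min
TDR = 2078 / 163 = 12.75


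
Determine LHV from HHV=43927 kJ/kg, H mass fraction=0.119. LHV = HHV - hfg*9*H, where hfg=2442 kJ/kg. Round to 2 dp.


LHV = HHV - hfg * 9 * H
Water correction = 2442 * 9 * 0.119 = 2615.382 kJ/kg
LHV = 43927 - 2615.382 = 41311.62 kJ/kg


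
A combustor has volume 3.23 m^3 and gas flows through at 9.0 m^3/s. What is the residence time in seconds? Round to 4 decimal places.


tau = V / Q_flow
tau = 3.23 / 9.0 = 0.3589 s


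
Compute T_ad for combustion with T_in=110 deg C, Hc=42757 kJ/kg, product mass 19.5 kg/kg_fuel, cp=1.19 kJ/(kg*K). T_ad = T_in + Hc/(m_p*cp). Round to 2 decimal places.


T_ad = T_in + Hc / (m_p * cp)
Denominator = 19.5 * 1.19 = 23.2050
Temperature rise = 42757 / 23.2050 = 1842.58 K
T_ad = 110 + 1842.58 = 1952.58 deg C


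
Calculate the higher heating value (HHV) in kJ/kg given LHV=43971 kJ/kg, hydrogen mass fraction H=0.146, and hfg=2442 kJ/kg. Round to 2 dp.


HHV = LHV + hfg * 9 * H
Water addition = 2442 * 9 * 0.146 = 3208.788 kJ/kg
HHV = 43971 + 3208.788 = 47179.79 kJ/kg


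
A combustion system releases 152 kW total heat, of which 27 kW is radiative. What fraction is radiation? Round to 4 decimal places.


f_rad = Q_rad / Q_total
f_rad = 27 / 152 = 0.1776


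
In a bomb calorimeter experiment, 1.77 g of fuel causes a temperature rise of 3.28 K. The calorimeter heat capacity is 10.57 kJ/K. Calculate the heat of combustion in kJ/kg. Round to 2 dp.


Hc = C_cal * delta_T / m_fuel
Q_released = 10.57 * 3.28 = 34.6696 kJ
m_fuel = 1.77 g = 1.77/1000 kg = 0.001770 kg
Hc = 34.6696 / 0.001770 = 19587.34 kJ/kg


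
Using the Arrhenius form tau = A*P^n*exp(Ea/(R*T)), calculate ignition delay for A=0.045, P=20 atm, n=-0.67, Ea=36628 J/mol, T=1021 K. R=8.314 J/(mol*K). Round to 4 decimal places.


tau = A * P^n * exp(Ea/(R*T))
P^n = 20^(-0.67) = 0.13437235
Ea/(R*T) = 36628/(8.314*1021) = 4.314967
exp(Ea/(R*T)) = 74.811128
tau = 0.045 * 0.13437235 * 74.811128 = 0.4524 ms


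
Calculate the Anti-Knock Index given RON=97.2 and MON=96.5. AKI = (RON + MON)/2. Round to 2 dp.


AKI = (RON + MON) / 2
AKI = (97.2 + 96.5) / 2
AKI = 193.7 / 2 = 96.85


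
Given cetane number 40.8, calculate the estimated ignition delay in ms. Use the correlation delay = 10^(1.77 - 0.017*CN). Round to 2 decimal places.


delay = 10^(1.77 - 0.017*CN)
Exponent = 1.77 - 0.017*40.8 = 1.0764
delay = 10^1.0764 = 11.92 ms


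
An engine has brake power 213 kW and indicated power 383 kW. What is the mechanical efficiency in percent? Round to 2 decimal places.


eta_mech = (BP / IP) * 100
Ratio = 213 / 383 = 0.5561
eta_mech = 0.5561 * 100 = 55.61%


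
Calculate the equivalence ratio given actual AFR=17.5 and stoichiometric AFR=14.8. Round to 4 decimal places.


phi = AFR_stoich / AFR_actual
phi = 14.8 / 17.5 = 0.8457


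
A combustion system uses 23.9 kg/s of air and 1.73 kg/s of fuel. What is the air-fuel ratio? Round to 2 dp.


AFR = m_air / m_fuel
AFR = 23.9 / 1.73 = 13.82


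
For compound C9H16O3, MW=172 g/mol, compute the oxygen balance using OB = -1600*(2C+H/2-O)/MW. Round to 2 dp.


OB = -1600 * (2C + H/2 - O) / MW
Inner = 2*9 + 16/2 - 3 = 23.00
OB = -1600 * 23.00 / 172 = -213.95%


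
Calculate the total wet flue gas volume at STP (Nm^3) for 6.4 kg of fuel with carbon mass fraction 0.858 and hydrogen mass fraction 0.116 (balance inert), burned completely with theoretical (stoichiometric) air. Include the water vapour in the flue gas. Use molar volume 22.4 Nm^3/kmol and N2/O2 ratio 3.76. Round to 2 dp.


Per kg fuel: CO2 = (C/12 kmol)*22.4 = (0.858/12)*22.4 = 1.60160 Nm^3
Per kg fuel: H2O = (H/2 kmol)*22.4 = (0.116/2)*22.4 = 1.29920 Nm^3
O2 needed per kg fuel = C/12 + H/4 = 0.858/12 + 0.116/4 = 0.10050000 kmol
Per kg fuel: N2 = O2*3.76*22.4 = 0.10050000*3.76*22.4 = 8.46451 Nm^3
Total per kg = 1.60160 + 1.29920 + 8.46451 = 11.36531 Nm^3
Total = 11.36531 * 6.4 = 72.74 Nm^3


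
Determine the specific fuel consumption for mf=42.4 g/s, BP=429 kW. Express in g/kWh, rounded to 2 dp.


SFC = (mf / BP) * 3600
Rate = 42.4 / 429 = 0.098834 g/(s*kW)
SFC = 0.098834 * 3600 = 355.80 g/kWh


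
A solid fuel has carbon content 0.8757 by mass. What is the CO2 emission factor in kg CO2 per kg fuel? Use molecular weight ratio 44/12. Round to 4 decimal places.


EF = C_frac * (M_CO2 / M_C)
EF = 0.8757 * (44/12)
EF = 0.8757 * 3.666667 = 3.2109 kg_CO2/kg_fuel


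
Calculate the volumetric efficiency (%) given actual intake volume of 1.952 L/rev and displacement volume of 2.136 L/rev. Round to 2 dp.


eta_v = (V_actual / V_disp) * 100
Ratio = 1.952 / 2.136 = 0.9139
eta_v = 0.9139 * 100 = 91.39%


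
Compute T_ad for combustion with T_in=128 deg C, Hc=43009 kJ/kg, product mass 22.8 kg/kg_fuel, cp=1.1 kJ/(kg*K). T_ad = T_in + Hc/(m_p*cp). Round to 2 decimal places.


T_ad = T_in + Hc / (m_p * cp)
Denominator = 22.8 * 1.1 = 25.0800
Temperature rise = 43009 / 25.0800 = 1714.87 K
T_ad = 128 + 1714.87 = 1842.87 deg C


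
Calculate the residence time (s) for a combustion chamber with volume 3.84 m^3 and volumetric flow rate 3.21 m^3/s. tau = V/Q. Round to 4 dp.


tau = V / Q_flow
tau = 3.84 / 3.21 = 1.1963 s


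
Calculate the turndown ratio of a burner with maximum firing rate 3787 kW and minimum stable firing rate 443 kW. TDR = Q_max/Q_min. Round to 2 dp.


TDR = Q_max / Q_min
TDR = 3787 / 443 = 8.55


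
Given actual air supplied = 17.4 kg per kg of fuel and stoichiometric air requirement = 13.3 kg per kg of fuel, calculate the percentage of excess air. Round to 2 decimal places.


Excess air = actual - stoichiometric = 17.4 - 13.3 = 4.10 kg/kg fuel
Excess air % = (excess / stoich) * 100 = (4.10 / 13.3) * 100 = 30.83%


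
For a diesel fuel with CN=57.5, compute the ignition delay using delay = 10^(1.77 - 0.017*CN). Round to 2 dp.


delay = 10^(1.77 - 0.017*CN)
Exponent = 1.77 - 0.017*57.5 = 0.7925
delay = 10^0.7925 = 6.20 ms


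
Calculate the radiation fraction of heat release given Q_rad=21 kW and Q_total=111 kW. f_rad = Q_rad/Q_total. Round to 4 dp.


f_rad = Q_rad / Q_total
f_rad = 21 / 111 = 0.1892


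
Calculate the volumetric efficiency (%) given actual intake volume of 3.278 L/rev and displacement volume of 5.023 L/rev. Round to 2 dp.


eta_v = (V_actual / V_disp) * 100
Ratio = 3.278 / 5.023 = 0.6526
eta_v = 0.6526 * 100 = 65.26%


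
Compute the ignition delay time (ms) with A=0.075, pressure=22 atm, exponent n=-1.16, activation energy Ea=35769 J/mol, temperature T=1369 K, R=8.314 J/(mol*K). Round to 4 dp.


tau = A * P^n * exp(Ea/(R*T))
P^n = 22^(-1.16) = 0.02771977
Ea/(R*T) = 35769/(8.314*1369) = 3.142631
exp(Ea/(R*T)) = 23.164723
tau = 0.075 * 0.02771977 * 23.164723 = 0.0482 ms


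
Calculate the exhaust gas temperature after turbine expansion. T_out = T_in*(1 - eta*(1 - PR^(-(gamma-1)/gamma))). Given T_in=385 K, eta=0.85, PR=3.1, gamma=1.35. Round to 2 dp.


T_out = T_in * (1 - eta * (1 - PR^(-(gamma-1)/gamma)))
Exponent = -(1.35-1)/1.35 = -0.25925926
PR^exp = 3.1^(-0.25925926) = 0.74577862
Factor = 1 - 0.85*(1 - 0.74577862) = 0.78391183
T_out = 385 * 0.78391183 = 301.81 K


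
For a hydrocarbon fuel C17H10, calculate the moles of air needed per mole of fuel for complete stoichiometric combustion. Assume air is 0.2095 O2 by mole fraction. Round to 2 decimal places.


Balanced combustion: C17H10 + 19.5 O2 -> 17 CO2 + 5 H2O
O2 needed = C + H/4 = 17 + 10/4 = 19.50 moles
Air moles = O2 / 0.2095 = 19.50 / 0.2095 = 93.08 moles air


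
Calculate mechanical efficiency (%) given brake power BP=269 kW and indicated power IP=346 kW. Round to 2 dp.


eta_mech = (BP / IP) * 100
Ratio = 269 / 346 = 0.7775
eta_mech = 0.7775 * 100 = 77.75%


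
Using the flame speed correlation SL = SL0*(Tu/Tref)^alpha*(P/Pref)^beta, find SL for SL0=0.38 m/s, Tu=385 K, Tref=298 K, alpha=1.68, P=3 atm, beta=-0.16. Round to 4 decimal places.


SL = SL0 * (Tu/Tref)^alpha * (P/Pref)^beta
T ratio = 385/298 = 1.29194631
(T ratio)^alpha = 1.29194631^1.68 = 1.537768
(P/Pref)^beta = 3^(-0.16) = 0.838804
SL = 0.38 * 1.537768 * 0.838804 = 0.4902 m/s


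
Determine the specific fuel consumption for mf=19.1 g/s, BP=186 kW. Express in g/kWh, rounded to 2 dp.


SFC = (mf / BP) * 3600
Rate = 19.1 / 186 = 0.102688 g/(s*kW)
SFC = 0.102688 * 3600 = 369.68 g/kWh


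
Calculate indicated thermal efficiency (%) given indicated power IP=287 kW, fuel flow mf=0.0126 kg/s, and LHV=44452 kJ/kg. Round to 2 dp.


eta_ith = (IP / (mf * LHV)) * 100
Denominator = 0.0126 * 44452 = 560.0952 kW
eta_ith = (287 / 560.0952) * 100 = 51.24%


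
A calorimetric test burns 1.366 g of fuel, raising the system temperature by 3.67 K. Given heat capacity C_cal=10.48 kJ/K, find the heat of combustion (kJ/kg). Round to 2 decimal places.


Hc = C_cal * delta_T / m_fuel
Q_released = 10.48 * 3.67 = 38.4616 kJ
m_fuel = 1.366 g = 1.366/1000 kg = 0.001366 kg
Hc = 38.4616 / 0.001366 = 28156.37 kJ/kg


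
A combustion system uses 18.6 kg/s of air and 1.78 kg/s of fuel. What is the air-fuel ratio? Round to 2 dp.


AFR = m_air / m_fuel
AFR = 18.6 / 1.78 = 10.45


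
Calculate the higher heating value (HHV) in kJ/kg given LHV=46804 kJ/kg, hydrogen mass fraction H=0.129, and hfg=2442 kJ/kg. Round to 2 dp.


HHV = LHV + hfg * 9 * H
Water addition = 2442 * 9 * 0.129 = 2835.162 kJ/kg
HHV = 46804 + 2835.162 = 49639.16 kJ/kg


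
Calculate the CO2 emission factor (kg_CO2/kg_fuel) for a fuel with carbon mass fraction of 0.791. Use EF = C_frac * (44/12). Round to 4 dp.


EF = C_frac * (M_CO2 / M_C)
EF = 0.791 * (44/12)
EF = 0.791 * 3.666667 = 2.9003 kg_CO2/kg_fuel


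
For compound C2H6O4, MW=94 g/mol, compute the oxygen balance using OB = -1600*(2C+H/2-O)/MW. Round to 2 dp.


OB = -1600 * (2C + H/2 - O) / MW
Inner = 2*2 + 6/2 - 4 = 3.00
OB = -1600 * 3.00 / 94 = -51.06%


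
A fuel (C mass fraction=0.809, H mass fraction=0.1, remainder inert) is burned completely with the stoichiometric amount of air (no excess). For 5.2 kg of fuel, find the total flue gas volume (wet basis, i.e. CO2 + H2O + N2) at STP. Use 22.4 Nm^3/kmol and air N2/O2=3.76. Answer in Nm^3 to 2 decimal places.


Per kg fuel: CO2 = (C/12 kmol)*22.4 = (0.809/12)*22.4 = 1.51013 Nm^3
Per kg fuel: H2O = (H/2 kmol)*22.4 = (0.1/2)*22.4 = 1.12000 Nm^3
O2 needed per kg fuel = C/12 + H/4 = 0.809/12 + 0.1/4 = 0.09241667 kmol
Per kg fuel: N2 = O2*3.76*22.4 = 0.09241667*3.76*22.4 = 7.78370 Nm^3
Total per kg = 1.51013 + 1.12000 + 7.78370 = 10.41383 Nm^3
Total = 10.41383 * 5.2 = 54.15 Nm^3


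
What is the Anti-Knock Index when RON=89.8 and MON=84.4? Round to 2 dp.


AKI = (RON + MON) / 2
AKI = (89.8 + 84.4) / 2
AKI = 174.2 / 2 = 87.10


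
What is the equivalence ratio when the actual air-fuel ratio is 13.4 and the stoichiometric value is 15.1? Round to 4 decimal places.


phi = AFR_stoich / AFR_actual
phi = 15.1 / 13.4 = 1.1269


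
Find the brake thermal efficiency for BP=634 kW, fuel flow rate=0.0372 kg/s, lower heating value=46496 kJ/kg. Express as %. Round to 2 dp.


eta_BTE = (BP / (mf * LHV)) * 100
Denominator = 0.0372 * 46496 = 1729.6512 kW
eta_BTE = (634 / 1729.6512) * 100 = 36.65%


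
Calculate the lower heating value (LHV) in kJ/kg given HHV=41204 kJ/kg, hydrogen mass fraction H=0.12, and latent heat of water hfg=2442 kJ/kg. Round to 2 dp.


LHV = HHV - hfg * 9 * H
Water correction = 2442 * 9 * 0.12 = 2637.360 kJ/kg
LHV = 41204 - 2637.360 = 38566.64 kJ/kg


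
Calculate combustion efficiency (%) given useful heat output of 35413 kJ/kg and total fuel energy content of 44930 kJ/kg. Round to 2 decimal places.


Efficiency = (Q_useful / Q_fuel) * 100
Efficiency = (35413 / 44930) * 100
Efficiency = 0.7882 * 100 = 78.82%


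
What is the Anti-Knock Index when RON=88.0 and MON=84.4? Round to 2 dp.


AKI = (RON + MON) / 2
AKI = (88.0 + 84.4) / 2
AKI = 172.4 / 2 = 86.20


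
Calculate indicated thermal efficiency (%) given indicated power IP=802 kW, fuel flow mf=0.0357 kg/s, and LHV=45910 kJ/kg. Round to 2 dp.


eta_ith = (IP / (mf * LHV)) * 100
Denominator = 0.0357 * 45910 = 1638.9870 kW
eta_ith = (802 / 1638.9870) * 100 = 48.93%


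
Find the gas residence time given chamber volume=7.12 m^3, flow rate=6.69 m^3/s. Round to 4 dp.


tau = V / Q_flow
tau = 7.12 / 6.69 = 1.0643 s


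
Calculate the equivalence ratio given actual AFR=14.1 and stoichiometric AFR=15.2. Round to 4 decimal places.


phi = AFR_stoich / AFR_actual
phi = 15.2 / 14.1 = 1.0780


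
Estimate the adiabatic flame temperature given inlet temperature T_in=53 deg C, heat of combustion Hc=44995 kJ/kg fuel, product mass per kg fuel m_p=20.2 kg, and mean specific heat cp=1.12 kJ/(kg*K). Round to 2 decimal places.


T_ad = T_in + Hc / (m_p * cp)
Denominator = 20.2 * 1.12 = 22.6240
Temperature rise = 44995 / 22.6240 = 1988.82 K
T_ad = 53 + 1988.82 = 2041.82 deg C


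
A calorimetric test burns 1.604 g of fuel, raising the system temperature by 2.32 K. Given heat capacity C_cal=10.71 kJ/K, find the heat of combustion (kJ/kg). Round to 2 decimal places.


Hc = C_cal * delta_T / m_fuel
Q_released = 10.71 * 2.32 = 24.8472 kJ
m_fuel = 1.604 g = 1.604/1000 kg = 0.001604 kg
Hc = 24.8472 / 0.001604 = 15490.77 kJ/kg


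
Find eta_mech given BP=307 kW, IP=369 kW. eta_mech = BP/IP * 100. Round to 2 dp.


eta_mech = (BP / IP) * 100
Ratio = 307 / 369 = 0.8320
eta_mech = 0.8320 * 100 = 83.20%


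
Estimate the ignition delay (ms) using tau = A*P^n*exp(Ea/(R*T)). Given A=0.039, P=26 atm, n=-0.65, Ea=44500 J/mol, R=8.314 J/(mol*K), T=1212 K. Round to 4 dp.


tau = A * P^n * exp(Ea/(R*T))
P^n = 26^(-0.65) = 0.12030047
Ea/(R*T) = 44500/(8.314*1212) = 4.416186
exp(Ea/(R*T)) = 82.779972
tau = 0.039 * 0.12030047 * 82.779972 = 0.3884 ms


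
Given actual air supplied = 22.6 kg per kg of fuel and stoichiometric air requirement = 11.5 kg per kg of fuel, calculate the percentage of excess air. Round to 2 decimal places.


Excess air = actual - stoichiometric = 22.6 - 11.5 = 11.10 kg/kg fuel
Excess air % = (excess / stoich) * 100 = (11.10 / 11.5) * 100 = 96.52%


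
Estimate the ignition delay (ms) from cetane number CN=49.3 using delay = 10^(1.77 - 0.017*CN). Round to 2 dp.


delay = 10^(1.77 - 0.017*CN)
Exponent = 1.77 - 0.017*49.3 = 0.9319
delay = 10^0.9319 = 8.55 ms


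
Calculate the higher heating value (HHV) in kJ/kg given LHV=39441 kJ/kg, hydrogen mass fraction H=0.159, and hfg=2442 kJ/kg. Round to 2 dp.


HHV = LHV + hfg * 9 * H
Water addition = 2442 * 9 * 0.159 = 3494.502 kJ/kg
HHV = 39441 + 3494.502 = 42935.50 kJ/kg


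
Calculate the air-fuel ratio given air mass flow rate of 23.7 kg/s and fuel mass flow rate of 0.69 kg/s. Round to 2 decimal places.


AFR = m_air / m_fuel
AFR = 23.7 / 0.69 = 34.35


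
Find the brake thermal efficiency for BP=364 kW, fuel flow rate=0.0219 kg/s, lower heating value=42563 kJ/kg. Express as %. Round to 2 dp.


eta_BTE = (BP / (mf * LHV)) * 100
Denominator = 0.0219 * 42563 = 932.1297 kW
eta_BTE = (364 / 932.1297) * 100 = 39.05%


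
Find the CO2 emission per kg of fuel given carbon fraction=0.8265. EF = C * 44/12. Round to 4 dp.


EF = C_frac * (M_CO2 / M_C)
EF = 0.8265 * (44/12)
EF = 0.8265 * 3.666667 = 3.0305 kg_CO2/kg_fuel


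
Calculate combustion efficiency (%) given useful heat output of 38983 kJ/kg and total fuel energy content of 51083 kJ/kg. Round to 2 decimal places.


Efficiency = (Q_useful / Q_fuel) * 100
Efficiency = (38983 / 51083) * 100
Efficiency = 0.7631 * 100 = 76.31%


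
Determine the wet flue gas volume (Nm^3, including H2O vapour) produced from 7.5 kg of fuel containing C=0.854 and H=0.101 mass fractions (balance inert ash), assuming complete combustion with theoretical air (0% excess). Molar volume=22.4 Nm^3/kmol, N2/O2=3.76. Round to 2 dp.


Per kg fuel: CO2 = (C/12 kmol)*22.4 = (0.854/12)*22.4 = 1.59413 Nm^3
Per kg fuel: H2O = (H/2 kmol)*22.4 = (0.101/2)*22.4 = 1.13120 Nm^3
O2 needed per kg fuel = C/12 + H/4 = 0.854/12 + 0.101/4 = 0.09641667 kmol
Per kg fuel: N2 = O2*3.76*22.4 = 0.09641667*3.76*22.4 = 8.12060 Nm^3
Total per kg = 1.59413 + 1.13120 + 8.12060 = 10.84593 Nm^3
Total = 10.84593 * 7.5 = 81.34 Nm^3


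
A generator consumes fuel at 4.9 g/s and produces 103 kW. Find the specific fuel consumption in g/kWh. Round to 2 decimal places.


SFC = (mf / BP) * 3600
Rate = 4.9 / 103 = 0.047573 g/(s*kW)
SFC = 0.047573 * 3600 = 171.26 g/kWh


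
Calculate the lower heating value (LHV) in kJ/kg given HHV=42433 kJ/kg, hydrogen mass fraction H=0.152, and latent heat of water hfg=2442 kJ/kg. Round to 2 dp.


LHV = HHV - hfg * 9 * H
Water correction = 2442 * 9 * 0.152 = 3340.656 kJ/kg
LHV = 42433 - 3340.656 = 39092.34 kJ/kg


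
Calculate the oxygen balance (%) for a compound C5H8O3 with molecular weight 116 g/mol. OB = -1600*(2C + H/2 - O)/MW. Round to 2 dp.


OB = -1600 * (2C + H/2 - O) / MW
Inner = 2*5 + 8/2 - 3 = 11.00
OB = -1600 * 11.00 / 116 = -151.72%


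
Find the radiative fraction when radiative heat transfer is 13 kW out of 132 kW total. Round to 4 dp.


f_rad = Q_rad / Q_total
f_rad = 13 / 132 = 0.0985


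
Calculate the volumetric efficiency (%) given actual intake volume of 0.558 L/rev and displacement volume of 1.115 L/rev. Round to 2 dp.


eta_v = (V_actual / V_disp) * 100
Ratio = 0.558 / 1.115 = 0.5004
eta_v = 0.5004 * 100 = 50.04%


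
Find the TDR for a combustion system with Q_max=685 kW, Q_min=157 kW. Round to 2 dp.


TDR = Q_max / Q_min
TDR = 685 / 157 = 4.36


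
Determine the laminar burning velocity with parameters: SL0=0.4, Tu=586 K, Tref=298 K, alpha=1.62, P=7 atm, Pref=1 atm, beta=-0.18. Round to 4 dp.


SL = SL0 * (Tu/Tref)^alpha * (P/Pref)^beta
T ratio = 586/298 = 1.96644295
(T ratio)^alpha = 1.96644295^1.62 = 2.990638
(P/Pref)^beta = 7^(-0.18) = 0.704502
SL = 0.4 * 2.990638 * 0.704502 = 0.8428 m/s


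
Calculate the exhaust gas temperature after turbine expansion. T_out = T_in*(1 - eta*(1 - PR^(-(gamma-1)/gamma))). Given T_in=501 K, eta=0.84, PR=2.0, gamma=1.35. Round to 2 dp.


T_out = T_in * (1 - eta * (1 - PR^(-(gamma-1)/gamma)))
Exponent = -(1.35-1)/1.35 = -0.25925926
PR^exp = 2.0^(-0.25925926) = 0.83551680
Factor = 1 - 0.84*(1 - 0.83551680) = 0.86183411
T_out = 501 * 0.86183411 = 431.78 K


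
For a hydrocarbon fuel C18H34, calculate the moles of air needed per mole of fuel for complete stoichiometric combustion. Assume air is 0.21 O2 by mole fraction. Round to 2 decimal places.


Balanced combustion: C18H34 + 26.5 O2 -> 18 CO2 + 17 H2O
O2 needed = C + H/4 = 18 + 34/4 = 26.50 moles
Air moles = O2 / 0.21 = 26.50 / 0.21 = 126.19 moles air


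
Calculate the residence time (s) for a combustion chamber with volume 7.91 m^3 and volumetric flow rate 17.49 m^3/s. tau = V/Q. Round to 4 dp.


tau = V / Q_flow
tau = 7.91 / 17.49 = 0.4523 s


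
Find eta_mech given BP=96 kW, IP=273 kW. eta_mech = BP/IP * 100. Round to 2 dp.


eta_mech = (BP / IP) * 100
Ratio = 96 / 273 = 0.3516
eta_mech = 0.3516 * 100 = 35.16%


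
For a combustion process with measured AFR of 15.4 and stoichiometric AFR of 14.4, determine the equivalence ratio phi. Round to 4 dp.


phi = AFR_stoich / AFR_actual
phi = 14.4 / 15.4 = 0.9351


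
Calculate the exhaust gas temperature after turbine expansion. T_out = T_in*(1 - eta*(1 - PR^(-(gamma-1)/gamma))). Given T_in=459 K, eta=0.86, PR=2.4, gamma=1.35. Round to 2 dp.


T_out = T_in * (1 - eta * (1 - PR^(-(gamma-1)/gamma)))
Exponent = -(1.35-1)/1.35 = -0.25925926
PR^exp = 2.4^(-0.25925926) = 0.79694200
Factor = 1 - 0.86*(1 - 0.79694200) = 0.82537012
T_out = 459 * 0.82537012 = 378.84 K


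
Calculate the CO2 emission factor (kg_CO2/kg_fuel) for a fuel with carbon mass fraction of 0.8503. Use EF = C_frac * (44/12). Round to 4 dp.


EF = C_frac * (M_CO2 / M_C)
EF = 0.8503 * (44/12)
EF = 0.8503 * 3.666667 = 3.1178 kg_CO2/kg_fuel


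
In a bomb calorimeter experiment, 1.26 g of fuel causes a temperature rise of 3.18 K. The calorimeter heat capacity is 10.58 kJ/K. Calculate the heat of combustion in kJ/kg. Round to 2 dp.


Hc = C_cal * delta_T / m_fuel
Q_released = 10.58 * 3.18 = 33.6444 kJ
m_fuel = 1.26 g = 1.26/1000 kg = 0.001260 kg
Hc = 33.6444 / 0.001260 = 26701.90 kJ/kg


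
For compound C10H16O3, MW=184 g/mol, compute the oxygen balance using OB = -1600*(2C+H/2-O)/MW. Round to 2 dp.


OB = -1600 * (2C + H/2 - O) / MW
Inner = 2*10 + 16/2 - 3 = 25.00
OB = -1600 * 25.00 / 184 = -217.39%


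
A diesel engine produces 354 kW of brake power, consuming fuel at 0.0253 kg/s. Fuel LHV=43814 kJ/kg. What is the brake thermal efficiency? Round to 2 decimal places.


eta_BTE = (BP / (mf * LHV)) * 100
Denominator = 0.0253 * 43814 = 1108.4942 kW
eta_BTE = (354 / 1108.4942) * 100 = 31.94%


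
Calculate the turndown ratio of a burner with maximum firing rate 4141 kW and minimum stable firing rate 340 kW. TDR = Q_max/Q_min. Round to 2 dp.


TDR = Q_max / Q_min
TDR = 4141 / 340 = 12.18


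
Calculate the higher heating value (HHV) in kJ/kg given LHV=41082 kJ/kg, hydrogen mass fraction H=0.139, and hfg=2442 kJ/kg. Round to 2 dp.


HHV = LHV + hfg * 9 * H
Water addition = 2442 * 9 * 0.139 = 3054.942 kJ/kg
HHV = 41082 + 3054.942 = 44136.94 kJ/kg


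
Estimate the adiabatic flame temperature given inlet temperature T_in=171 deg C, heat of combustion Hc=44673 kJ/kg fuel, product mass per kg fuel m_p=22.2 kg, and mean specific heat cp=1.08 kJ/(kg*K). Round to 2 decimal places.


T_ad = T_in + Hc / (m_p * cp)
Denominator = 22.2 * 1.08 = 23.9760
Temperature rise = 44673 / 23.9760 = 1863.24 K
T_ad = 171 + 1863.24 = 2034.24 deg C
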